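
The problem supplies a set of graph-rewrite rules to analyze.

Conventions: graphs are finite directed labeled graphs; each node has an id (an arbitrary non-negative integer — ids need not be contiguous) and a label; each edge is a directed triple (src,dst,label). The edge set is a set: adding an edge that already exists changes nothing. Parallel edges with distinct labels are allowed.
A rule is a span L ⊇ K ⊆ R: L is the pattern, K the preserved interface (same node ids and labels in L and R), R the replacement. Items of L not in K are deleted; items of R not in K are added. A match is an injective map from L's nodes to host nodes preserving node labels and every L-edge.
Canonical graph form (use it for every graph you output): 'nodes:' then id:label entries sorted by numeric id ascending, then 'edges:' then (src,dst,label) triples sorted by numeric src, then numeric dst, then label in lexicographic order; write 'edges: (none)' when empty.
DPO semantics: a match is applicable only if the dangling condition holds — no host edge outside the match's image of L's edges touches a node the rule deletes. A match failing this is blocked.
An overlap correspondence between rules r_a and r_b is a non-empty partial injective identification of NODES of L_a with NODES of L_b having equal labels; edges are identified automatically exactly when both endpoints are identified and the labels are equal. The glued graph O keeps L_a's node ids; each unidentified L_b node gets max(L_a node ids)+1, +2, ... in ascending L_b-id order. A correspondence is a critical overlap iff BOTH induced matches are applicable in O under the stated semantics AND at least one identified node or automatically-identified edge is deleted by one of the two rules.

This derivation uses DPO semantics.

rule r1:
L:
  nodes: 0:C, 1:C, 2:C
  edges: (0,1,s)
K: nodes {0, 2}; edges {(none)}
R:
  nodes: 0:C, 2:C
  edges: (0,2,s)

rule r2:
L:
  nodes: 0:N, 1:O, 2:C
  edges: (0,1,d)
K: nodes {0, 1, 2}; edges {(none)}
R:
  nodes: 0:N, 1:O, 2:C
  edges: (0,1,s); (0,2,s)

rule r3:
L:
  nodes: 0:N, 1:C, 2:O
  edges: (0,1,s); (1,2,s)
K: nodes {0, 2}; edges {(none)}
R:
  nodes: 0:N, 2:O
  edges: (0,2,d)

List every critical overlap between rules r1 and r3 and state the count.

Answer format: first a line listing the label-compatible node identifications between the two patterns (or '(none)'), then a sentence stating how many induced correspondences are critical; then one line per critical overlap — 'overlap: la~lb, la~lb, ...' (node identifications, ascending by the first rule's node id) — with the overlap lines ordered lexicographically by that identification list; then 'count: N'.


label-compatible node identifications between L(r1) and L(r3): 0~1, 1~1, 2~1
1 of the induced correspondences is a critical overlap of r1 and r3.
overlap: 2~1
count: 1


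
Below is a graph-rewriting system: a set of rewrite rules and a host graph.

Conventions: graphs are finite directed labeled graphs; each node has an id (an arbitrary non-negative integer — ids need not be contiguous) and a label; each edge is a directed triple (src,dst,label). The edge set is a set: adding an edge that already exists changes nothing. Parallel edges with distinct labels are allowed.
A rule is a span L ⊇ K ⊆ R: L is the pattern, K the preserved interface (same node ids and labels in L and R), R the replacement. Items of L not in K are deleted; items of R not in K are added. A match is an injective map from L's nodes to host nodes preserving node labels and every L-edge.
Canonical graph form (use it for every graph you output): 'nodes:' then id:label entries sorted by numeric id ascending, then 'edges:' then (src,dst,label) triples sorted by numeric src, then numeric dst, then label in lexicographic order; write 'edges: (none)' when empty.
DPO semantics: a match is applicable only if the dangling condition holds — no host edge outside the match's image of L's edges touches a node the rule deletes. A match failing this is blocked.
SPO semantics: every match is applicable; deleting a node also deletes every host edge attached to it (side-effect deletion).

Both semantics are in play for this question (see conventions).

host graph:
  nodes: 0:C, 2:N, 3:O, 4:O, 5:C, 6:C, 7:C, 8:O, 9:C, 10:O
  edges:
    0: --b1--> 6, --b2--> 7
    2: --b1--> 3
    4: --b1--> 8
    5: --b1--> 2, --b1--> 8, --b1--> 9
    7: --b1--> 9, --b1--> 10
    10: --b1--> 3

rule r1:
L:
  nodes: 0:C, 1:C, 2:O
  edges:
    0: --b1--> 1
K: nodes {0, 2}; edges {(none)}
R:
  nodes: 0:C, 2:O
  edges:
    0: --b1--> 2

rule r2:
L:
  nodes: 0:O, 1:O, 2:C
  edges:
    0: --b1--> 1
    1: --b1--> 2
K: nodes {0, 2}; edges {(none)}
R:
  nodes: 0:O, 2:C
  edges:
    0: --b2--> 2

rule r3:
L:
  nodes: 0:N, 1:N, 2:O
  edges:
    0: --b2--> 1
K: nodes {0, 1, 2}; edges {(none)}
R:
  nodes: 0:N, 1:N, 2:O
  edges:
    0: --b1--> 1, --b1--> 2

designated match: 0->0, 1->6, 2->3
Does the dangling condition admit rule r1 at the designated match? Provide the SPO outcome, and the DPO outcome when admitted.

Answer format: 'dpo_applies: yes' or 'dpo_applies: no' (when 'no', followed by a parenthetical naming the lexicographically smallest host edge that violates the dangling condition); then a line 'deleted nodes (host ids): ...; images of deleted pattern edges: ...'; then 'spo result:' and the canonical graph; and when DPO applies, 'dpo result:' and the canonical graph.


dpo_applies: yes
deleted nodes (host ids): 6; images of deleted pattern edges: (0,6,b1)
spo result:
nodes: 0:C, 2:N, 3:O, 4:O, 5:C, 7:C, 8:O, 9:C, 10:O
edges: (0,3,b1); (0,7,b2); (2,3,b1); (4,8,b1); (5,2,b1); (5,8,b1); (5,9,b1); (7,9,b1); (7,10,b1); (10,3,b1)
dpo result:
nodes: 0:C, 2:N, 3:O, 4:O, 5:C, 7:C, 8:O, 9:C, 10:O
edges: (0,3,b1); (0,7,b2); (2,3,b1); (4,8,b1); (5,2,b1); (5,8,b1); (5,9,b1); (7,9,b1); (7,10,b1); (10,3,b1)


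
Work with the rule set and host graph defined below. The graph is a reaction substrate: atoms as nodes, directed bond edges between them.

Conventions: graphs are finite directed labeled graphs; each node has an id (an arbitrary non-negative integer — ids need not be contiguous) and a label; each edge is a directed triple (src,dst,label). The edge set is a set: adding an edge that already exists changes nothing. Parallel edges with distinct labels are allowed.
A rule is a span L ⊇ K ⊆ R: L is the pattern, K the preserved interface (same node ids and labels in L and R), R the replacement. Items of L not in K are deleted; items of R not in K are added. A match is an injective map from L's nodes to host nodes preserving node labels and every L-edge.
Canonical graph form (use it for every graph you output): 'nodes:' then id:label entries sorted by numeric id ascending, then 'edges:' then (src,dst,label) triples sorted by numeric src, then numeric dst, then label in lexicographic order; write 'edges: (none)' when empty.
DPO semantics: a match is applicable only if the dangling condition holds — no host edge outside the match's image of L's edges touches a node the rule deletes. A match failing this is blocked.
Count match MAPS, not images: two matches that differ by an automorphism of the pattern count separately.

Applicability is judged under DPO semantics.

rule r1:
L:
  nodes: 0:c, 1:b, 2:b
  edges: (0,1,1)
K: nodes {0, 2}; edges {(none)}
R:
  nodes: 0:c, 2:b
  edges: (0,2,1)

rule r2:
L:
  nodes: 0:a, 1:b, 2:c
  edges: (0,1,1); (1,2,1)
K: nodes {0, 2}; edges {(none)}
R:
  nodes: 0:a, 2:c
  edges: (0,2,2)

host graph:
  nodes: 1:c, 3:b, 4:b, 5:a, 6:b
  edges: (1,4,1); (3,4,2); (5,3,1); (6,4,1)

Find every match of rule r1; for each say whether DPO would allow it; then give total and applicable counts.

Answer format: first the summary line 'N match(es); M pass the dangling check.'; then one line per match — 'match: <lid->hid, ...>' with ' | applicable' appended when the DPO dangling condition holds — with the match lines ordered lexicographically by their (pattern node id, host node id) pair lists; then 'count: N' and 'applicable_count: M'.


2 match(es); 0 pass the dangling check.
match: 0->1, 1->4, 2->3
match: 0->1, 1->4, 2->6
count: 2
applicable_count: 0


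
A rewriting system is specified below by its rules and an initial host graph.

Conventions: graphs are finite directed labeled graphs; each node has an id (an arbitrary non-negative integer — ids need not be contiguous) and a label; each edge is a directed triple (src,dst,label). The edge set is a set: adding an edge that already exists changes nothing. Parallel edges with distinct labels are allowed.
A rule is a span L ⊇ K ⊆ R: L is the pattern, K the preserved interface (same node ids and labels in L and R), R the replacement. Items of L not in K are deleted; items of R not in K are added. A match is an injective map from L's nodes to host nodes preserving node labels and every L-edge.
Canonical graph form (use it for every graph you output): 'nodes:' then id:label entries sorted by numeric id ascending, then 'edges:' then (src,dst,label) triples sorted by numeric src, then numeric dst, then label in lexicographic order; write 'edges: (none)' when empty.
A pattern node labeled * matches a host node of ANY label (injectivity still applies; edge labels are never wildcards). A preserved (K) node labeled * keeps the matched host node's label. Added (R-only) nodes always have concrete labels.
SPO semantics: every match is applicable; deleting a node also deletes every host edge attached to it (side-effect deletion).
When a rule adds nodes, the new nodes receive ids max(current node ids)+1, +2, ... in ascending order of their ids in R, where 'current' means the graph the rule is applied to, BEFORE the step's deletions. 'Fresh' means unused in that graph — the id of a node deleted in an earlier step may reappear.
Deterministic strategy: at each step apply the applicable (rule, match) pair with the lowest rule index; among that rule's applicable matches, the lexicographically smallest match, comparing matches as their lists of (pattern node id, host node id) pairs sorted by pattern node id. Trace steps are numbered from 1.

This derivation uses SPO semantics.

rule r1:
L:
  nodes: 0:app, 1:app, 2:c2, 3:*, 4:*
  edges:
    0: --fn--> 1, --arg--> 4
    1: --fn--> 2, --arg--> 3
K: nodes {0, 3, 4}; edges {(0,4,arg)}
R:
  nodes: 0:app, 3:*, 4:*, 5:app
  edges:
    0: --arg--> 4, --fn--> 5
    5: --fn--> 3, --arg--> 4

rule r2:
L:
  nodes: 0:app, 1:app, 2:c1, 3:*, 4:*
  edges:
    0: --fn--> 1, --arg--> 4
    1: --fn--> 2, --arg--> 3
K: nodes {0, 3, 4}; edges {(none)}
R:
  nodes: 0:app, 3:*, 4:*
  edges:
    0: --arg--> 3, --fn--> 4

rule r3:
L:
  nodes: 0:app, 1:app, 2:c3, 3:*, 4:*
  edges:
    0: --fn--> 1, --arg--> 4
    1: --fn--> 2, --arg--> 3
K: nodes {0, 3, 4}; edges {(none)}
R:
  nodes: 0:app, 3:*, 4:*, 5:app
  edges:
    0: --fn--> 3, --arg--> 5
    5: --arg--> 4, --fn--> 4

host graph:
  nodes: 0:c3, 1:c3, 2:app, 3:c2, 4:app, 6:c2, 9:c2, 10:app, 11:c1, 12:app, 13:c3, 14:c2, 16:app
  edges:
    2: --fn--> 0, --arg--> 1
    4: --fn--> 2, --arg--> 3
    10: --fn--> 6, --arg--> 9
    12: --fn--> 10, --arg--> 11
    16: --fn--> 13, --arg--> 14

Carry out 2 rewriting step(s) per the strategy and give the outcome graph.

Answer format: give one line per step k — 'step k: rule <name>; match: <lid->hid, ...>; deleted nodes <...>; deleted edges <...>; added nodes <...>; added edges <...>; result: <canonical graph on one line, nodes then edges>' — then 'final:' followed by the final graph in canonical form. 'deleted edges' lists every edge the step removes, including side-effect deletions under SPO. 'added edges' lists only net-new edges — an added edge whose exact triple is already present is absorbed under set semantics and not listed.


step 1: rule r1; match: 0->12, 1->10, 2->6, 3->9, 4->11; deleted nodes 6, 10; deleted edges (10,6,fn); (10,9,arg); (12,10,fn); added nodes 17; added edges (12,17,fn); (17,9,fn); (17,11,arg); result: nodes: 0:c3, 1:c3, 2:app, 3:c2, 4:app, 9:c2, 11:c1, 12:app, 13:c3, 14:c2, 16:app, 17:app edges: (2,0,fn); (2,1,arg); (4,2,fn); (4,3,arg); (12,11,arg); (12,17,fn); (16,13,fn); (16,14,arg); (17,9,fn); (17,11,arg)
step 2: rule r3; match: 0->4, 1->2, 2->0, 3->1, 4->3; deleted nodes 0, 2; deleted edges (2,0,fn); (2,1,arg); (4,2,fn); (4,3,arg); added nodes 18; added edges (4,1,fn); (4,18,arg); (18,3,arg); (18,3,fn); result: nodes: 1:c3, 3:c2, 4:app, 9:c2, 11:c1, 12:app, 13:c3, 14:c2, 16:app, 17:app, 18:app edges: (4,1,fn); (4,18,arg); (12,11,arg); (12,17,fn); (16,13,fn); (16,14,arg); (17,9,fn); (17,11,arg); (18,3,arg); (18,3,fn)
final:
nodes: 1:c3, 3:c2, 4:app, 9:c2, 11:c1, 12:app, 13:c3, 14:c2, 16:app, 17:app, 18:app
edges: (4,1,fn); (4,18,arg); (12,11,arg); (12,17,fn); (16,13,fn); (16,14,arg); (17,9,fn); (17,11,arg); (18,3,arg); (18,3,fn)


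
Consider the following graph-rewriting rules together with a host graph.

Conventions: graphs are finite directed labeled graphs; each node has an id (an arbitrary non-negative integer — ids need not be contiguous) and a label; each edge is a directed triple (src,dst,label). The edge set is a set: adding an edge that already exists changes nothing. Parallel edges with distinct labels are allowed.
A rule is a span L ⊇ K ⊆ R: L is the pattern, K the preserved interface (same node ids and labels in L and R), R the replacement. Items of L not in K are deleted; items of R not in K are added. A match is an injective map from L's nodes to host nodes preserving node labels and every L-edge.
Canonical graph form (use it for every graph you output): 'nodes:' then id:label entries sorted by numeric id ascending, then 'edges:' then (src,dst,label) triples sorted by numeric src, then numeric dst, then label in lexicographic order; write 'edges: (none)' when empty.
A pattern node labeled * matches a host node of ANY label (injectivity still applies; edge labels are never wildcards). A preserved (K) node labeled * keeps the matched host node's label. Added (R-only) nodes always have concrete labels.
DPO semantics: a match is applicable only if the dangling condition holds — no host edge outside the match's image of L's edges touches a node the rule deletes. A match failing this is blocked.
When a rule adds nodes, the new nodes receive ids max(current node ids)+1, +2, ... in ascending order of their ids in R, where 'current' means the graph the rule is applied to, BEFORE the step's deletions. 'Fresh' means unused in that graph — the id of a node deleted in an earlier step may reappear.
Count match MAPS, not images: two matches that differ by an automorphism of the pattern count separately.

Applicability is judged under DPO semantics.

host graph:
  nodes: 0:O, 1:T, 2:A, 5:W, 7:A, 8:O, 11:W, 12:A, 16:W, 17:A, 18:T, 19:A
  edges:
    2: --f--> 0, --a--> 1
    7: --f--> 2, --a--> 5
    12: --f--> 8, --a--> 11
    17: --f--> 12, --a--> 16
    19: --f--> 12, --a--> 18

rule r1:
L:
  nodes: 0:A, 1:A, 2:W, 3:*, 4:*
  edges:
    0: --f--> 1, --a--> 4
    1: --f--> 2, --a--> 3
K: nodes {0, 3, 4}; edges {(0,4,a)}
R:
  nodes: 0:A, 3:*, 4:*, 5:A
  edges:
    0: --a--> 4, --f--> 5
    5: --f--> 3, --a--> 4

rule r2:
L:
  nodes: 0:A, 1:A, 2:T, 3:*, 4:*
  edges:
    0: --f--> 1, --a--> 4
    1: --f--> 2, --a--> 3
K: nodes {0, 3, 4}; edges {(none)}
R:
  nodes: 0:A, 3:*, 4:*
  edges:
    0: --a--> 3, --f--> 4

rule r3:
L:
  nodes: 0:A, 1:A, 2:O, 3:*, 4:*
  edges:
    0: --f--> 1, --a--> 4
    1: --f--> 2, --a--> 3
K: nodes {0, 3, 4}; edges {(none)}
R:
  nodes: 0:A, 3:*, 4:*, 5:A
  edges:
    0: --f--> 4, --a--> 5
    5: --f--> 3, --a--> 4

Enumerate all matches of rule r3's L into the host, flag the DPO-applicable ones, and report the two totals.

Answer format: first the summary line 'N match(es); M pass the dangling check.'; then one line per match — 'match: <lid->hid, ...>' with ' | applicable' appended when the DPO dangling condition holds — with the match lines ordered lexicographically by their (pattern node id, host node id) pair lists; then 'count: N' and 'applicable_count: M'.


3 match(es); 1 pass the dangling check.
match: 0->7, 1->2, 2->0, 3->1, 4->5 | applicable
match: 0->17, 1->12, 2->8, 3->11, 4->16
match: 0->19, 1->12, 2->8, 3->11, 4->18
count: 3
applicable_count: 1


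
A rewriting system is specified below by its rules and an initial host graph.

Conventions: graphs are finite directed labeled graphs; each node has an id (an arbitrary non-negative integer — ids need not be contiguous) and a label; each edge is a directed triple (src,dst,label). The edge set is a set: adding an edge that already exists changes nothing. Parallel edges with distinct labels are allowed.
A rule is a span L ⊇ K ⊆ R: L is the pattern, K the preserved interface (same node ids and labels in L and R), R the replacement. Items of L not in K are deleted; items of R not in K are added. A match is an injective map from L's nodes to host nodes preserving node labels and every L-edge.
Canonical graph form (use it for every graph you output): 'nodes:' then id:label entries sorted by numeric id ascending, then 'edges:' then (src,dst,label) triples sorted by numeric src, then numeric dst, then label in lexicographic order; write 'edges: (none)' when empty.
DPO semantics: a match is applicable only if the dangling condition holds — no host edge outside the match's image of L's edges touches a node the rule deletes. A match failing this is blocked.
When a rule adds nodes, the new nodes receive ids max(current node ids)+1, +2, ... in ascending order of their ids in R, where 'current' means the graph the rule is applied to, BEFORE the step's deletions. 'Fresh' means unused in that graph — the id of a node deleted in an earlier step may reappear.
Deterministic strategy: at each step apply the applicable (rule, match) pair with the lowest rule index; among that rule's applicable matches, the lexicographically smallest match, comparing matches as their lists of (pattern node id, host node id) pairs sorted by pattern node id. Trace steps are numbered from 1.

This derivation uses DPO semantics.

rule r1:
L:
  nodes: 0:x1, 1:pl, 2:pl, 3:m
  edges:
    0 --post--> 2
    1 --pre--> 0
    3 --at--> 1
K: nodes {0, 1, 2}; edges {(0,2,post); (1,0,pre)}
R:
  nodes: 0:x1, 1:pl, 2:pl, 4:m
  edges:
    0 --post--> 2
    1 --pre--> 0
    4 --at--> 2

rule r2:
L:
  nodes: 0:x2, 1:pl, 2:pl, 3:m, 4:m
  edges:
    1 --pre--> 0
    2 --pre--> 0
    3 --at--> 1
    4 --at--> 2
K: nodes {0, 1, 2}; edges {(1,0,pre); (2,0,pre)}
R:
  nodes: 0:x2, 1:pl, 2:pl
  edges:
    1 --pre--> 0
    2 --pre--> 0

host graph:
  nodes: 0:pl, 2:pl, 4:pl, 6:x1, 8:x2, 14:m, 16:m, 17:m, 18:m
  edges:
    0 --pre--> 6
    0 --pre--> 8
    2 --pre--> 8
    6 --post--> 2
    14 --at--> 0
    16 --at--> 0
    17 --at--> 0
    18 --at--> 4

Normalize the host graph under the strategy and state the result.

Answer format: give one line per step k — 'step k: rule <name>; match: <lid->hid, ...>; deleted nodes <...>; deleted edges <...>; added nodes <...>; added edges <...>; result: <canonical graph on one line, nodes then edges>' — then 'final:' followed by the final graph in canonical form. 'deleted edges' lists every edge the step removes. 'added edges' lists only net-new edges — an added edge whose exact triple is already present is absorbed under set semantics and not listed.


step 1: rule r1; match: 0->6, 1->0, 2->2, 3->14; deleted nodes 14; deleted edges (14,0,at); added nodes 19; added edges (19,2,at); result: nodes: 0:pl, 2:pl, 4:pl, 6:x1, 8:x2, 16:m, 17:m, 18:m, 19:m edges: (0,6,pre); (0,8,pre); (2,8,pre); (6,2,post); (16,0,at); (17,0,at); (18,4,at); (19,2,at)
step 2: rule r1; match: 0->6, 1->0, 2->2, 3->16; deleted nodes 16; deleted edges (16,0,at); added nodes 20; added edges (20,2,at); result: nodes: 0:pl, 2:pl, 4:pl, 6:x1, 8:x2, 17:m, 18:m, 19:m, 20:m edges: (0,6,pre); (0,8,pre); (2,8,pre); (6,2,post); (17,0,at); (18,4,at); (19,2,at); (20,2,at)
step 3: rule r1; match: 0->6, 1->0, 2->2, 3->17; deleted nodes 17; deleted edges (17,0,at); added nodes 21; added edges (21,2,at); result: nodes: 0:pl, 2:pl, 4:pl, 6:x1, 8:x2, 18:m, 19:m, 20:m, 21:m edges: (0,6,pre); (0,8,pre); (2,8,pre); (6,2,post); (18,4,at); (19,2,at); (20,2,at); (21,2,at)
final:
nodes: 0:pl, 2:pl, 4:pl, 6:x1, 8:x2, 18:m, 19:m, 20:m, 21:m
edges: (0,6,pre); (0,8,pre); (2,8,pre); (6,2,post); (18,4,at); (19,2,at); (20,2,at); (21,2,at)


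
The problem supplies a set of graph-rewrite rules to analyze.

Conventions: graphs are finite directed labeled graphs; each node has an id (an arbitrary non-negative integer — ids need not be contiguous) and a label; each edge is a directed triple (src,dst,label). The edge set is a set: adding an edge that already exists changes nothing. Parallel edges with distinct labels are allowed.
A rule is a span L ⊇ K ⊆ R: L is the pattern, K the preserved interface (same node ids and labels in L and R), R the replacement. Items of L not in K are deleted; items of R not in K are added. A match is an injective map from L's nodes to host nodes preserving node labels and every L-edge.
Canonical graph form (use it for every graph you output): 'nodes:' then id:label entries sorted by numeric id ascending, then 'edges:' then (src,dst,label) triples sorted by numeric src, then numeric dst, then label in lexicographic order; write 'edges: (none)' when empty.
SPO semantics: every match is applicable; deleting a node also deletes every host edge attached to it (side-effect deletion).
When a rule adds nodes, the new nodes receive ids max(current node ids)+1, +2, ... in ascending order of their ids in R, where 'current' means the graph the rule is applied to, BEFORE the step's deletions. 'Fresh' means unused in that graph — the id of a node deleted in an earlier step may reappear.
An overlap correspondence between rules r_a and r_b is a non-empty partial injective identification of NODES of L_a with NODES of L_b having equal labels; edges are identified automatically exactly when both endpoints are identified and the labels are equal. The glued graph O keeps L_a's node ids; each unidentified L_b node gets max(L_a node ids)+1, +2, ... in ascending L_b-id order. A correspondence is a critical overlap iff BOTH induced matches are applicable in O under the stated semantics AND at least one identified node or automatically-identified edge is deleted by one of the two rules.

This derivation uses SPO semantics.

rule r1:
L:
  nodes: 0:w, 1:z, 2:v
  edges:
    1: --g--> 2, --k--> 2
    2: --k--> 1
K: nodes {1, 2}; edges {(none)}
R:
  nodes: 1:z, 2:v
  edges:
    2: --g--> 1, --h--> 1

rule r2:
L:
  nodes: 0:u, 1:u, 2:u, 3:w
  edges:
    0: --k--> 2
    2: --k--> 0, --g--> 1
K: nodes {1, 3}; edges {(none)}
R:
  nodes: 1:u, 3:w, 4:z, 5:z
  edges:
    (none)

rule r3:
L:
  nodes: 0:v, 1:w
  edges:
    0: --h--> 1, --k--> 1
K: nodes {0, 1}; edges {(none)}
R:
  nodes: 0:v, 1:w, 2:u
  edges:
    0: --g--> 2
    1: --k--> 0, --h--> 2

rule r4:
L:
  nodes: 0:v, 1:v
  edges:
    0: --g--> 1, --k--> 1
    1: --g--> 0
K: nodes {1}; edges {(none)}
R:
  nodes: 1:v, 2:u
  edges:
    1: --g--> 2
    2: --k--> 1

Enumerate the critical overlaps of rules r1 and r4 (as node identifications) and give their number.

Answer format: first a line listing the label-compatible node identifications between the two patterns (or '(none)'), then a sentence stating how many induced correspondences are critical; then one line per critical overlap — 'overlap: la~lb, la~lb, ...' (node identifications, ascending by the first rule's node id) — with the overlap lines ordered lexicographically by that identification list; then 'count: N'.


label-compatible node identifications between L(r1) and L(r4): 2~0, 2~1
1 of the induced correspondences is a critical overlap of r1 and r4.
overlap: 2~0
count: 1


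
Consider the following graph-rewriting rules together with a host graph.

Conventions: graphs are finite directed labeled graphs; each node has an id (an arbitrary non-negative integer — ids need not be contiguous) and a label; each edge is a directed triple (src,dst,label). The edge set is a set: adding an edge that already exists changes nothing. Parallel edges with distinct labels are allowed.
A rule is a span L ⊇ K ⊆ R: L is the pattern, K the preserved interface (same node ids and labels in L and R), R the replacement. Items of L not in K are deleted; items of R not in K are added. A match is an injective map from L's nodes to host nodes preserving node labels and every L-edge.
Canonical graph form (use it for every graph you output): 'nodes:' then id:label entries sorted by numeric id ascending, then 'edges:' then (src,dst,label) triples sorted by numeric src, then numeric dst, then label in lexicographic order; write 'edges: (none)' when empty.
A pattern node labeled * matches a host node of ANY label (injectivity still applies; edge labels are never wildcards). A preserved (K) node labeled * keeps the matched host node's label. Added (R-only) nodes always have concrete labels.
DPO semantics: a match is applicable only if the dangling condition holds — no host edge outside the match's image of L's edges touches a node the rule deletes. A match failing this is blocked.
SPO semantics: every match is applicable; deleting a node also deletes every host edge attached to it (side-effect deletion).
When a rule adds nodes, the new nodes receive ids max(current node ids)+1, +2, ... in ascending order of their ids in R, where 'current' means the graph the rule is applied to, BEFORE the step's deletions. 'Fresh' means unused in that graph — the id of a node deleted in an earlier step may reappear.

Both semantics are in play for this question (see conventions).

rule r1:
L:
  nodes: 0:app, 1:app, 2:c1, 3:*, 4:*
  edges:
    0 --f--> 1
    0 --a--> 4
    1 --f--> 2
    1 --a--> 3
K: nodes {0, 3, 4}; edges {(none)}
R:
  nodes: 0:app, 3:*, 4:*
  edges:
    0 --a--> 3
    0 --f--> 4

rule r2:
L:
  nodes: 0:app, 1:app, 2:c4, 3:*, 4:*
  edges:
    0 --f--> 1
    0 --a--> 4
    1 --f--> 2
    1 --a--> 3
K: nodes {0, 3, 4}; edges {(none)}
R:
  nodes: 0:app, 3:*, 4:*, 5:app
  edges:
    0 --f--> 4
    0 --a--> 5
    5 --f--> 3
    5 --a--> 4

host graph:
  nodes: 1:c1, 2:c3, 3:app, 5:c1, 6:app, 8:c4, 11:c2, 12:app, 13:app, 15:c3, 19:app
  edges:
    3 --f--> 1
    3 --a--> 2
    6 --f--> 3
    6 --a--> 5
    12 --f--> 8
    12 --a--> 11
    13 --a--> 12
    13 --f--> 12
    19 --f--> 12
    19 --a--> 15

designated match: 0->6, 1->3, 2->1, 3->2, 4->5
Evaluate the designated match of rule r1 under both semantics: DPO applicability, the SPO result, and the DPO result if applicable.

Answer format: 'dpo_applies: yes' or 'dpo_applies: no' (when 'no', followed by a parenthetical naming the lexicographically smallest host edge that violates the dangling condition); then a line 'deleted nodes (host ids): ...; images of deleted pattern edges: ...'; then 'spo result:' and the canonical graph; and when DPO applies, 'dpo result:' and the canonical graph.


dpo_applies: yes
deleted nodes (host ids): 1, 3; images of deleted pattern edges: (3,1,f); (3,2,a); (6,3,f); (6,5,a)
spo result:
nodes: 2:c3, 5:c1, 6:app, 8:c4, 11:c2, 12:app, 13:app, 15:c3, 19:app
edges: (6,2,a); (6,5,f); (12,8,f); (12,11,a); (13,12,a); (13,12,f); (19,12,f); (19,15,a)
dpo result:
nodes: 2:c3, 5:c1, 6:app, 8:c4, 11:c2, 12:app, 13:app, 15:c3, 19:app
edges: (6,2,a); (6,5,f); (12,8,f); (12,11,a); (13,12,a); (13,12,f); (19,12,f); (19,15,a)


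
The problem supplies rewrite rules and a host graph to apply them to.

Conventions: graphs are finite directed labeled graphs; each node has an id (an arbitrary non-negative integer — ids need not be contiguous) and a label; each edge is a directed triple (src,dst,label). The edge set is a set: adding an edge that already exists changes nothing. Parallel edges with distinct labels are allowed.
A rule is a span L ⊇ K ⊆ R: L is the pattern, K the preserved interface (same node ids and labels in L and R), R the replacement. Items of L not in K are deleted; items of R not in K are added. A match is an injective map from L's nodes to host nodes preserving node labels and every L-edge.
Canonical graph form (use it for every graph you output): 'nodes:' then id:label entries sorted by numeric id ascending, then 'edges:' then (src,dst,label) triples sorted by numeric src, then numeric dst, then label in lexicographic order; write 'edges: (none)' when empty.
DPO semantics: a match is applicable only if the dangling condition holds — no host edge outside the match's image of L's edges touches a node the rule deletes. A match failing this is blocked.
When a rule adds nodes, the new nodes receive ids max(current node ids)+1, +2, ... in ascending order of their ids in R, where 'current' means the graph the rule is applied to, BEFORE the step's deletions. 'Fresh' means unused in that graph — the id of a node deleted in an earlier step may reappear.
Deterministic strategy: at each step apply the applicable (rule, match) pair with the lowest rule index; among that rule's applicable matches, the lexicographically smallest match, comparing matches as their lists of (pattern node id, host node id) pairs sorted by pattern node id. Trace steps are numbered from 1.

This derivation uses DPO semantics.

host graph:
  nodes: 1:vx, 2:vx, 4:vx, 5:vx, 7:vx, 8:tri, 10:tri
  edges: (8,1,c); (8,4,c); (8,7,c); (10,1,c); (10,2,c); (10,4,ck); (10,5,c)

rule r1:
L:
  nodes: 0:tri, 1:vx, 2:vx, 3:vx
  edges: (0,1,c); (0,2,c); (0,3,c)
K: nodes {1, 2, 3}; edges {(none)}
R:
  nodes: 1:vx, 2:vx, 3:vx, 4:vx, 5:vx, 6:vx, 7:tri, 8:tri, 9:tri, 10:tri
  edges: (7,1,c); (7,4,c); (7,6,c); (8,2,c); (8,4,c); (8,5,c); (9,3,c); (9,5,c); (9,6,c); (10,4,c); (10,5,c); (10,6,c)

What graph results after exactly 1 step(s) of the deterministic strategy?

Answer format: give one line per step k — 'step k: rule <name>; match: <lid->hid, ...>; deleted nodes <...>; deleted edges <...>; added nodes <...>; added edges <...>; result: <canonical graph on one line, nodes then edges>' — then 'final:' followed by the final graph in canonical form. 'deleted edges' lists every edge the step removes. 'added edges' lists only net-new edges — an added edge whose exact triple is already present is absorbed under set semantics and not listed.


step 1: rule r1; match: 0->8, 1->1, 2->4, 3->7; deleted nodes 8; deleted edges (8,1,c); (8,4,c); (8,7,c); added nodes 11, 12, 13, 14, 15, 16, 17; added edges (14,1,c); (14,11,c); (14,13,c); (15,4,c); (15,11,c); (15,12,c); (16,7,c); (16,12,c); (16,13,c); (17,11,c); (17,12,c); (17,13,c); result: nodes: 1:vx, 2:vx, 4:vx, 5:vx, 7:vx, 10:tri, 11:vx, 12:vx, 13:vx, 14:tri, 15:tri, 16:tri, 17:tri edges: (10,1,c); (10,2,c); (10,4,ck); (10,5,c); (14,1,c); (14,11,c); (14,13,c); (15,4,c); (15,11,c); (15,12,c); (16,7,c); (16,12,c); (16,13,c); (17,11,c); (17,12,c); (17,13,c)
final:
nodes: 1:vx, 2:vx, 4:vx, 5:vx, 7:vx, 10:tri, 11:vx, 12:vx, 13:vx, 14:tri, 15:tri, 16:tri, 17:tri
edges: (10,1,c); (10,2,c); (10,4,ck); (10,5,c); (14,1,c); (14,11,c); (14,13,c); (15,4,c); (15,11,c); (15,12,c); (16,7,c); (16,12,c); (16,13,c); (17,11,c); (17,12,c); (17,13,c)


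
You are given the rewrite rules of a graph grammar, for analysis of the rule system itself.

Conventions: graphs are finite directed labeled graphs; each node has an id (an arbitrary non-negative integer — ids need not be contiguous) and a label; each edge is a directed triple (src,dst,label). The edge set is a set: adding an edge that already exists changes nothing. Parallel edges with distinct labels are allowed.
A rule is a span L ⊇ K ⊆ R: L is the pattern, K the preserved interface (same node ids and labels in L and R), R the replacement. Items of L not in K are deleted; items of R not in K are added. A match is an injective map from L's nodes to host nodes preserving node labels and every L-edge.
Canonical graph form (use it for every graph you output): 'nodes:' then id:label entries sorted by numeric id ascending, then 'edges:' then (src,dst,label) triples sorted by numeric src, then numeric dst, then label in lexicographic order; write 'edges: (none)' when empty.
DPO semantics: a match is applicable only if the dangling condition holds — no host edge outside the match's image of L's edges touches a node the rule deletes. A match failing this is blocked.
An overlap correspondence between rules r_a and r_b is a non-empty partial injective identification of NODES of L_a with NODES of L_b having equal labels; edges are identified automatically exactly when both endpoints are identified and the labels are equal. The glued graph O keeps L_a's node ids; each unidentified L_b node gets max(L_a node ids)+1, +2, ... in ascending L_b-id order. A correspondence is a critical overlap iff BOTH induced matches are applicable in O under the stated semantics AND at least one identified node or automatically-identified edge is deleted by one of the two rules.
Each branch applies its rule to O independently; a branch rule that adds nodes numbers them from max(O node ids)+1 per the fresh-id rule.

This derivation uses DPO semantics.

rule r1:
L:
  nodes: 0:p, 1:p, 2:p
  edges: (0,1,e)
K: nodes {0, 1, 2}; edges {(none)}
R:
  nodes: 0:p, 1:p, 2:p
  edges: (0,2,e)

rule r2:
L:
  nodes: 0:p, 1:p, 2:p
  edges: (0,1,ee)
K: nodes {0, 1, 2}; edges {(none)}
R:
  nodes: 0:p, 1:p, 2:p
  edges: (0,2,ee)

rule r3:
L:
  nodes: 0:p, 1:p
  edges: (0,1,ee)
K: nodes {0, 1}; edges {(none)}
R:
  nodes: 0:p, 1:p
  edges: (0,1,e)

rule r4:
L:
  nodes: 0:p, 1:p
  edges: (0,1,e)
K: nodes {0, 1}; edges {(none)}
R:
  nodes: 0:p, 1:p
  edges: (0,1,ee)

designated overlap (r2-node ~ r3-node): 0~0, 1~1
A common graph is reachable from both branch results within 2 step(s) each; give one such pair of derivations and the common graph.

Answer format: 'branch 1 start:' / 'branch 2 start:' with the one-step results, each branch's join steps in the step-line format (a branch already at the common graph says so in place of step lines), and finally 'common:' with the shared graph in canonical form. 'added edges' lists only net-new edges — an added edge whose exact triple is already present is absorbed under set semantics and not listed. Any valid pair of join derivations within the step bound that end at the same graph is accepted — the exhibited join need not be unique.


branch 1 start:
nodes: 0:p, 1:p, 2:p
edges: (0,2,ee)
branch 2 start:
nodes: 0:p, 1:p, 2:p
edges: (0,1,e)
branch 1 step 1: rule r2; match: 0->0, 1->2, 2->1; deleted nodes (none); deleted edges (0,2,ee); added nodes (none); added edges (0,1,ee); result: nodes: 0:p, 1:p, 2:p edges: (0,1,ee)
branch 2 step 1: rule r4; match: 0->0, 1->1; deleted nodes (none); deleted edges (0,1,e); added nodes (none); added edges (0,1,ee); result: nodes: 0:p, 1:p, 2:p edges: (0,1,ee)
common:
nodes: 0:p, 1:p, 2:p
edges: (0,1,ee)


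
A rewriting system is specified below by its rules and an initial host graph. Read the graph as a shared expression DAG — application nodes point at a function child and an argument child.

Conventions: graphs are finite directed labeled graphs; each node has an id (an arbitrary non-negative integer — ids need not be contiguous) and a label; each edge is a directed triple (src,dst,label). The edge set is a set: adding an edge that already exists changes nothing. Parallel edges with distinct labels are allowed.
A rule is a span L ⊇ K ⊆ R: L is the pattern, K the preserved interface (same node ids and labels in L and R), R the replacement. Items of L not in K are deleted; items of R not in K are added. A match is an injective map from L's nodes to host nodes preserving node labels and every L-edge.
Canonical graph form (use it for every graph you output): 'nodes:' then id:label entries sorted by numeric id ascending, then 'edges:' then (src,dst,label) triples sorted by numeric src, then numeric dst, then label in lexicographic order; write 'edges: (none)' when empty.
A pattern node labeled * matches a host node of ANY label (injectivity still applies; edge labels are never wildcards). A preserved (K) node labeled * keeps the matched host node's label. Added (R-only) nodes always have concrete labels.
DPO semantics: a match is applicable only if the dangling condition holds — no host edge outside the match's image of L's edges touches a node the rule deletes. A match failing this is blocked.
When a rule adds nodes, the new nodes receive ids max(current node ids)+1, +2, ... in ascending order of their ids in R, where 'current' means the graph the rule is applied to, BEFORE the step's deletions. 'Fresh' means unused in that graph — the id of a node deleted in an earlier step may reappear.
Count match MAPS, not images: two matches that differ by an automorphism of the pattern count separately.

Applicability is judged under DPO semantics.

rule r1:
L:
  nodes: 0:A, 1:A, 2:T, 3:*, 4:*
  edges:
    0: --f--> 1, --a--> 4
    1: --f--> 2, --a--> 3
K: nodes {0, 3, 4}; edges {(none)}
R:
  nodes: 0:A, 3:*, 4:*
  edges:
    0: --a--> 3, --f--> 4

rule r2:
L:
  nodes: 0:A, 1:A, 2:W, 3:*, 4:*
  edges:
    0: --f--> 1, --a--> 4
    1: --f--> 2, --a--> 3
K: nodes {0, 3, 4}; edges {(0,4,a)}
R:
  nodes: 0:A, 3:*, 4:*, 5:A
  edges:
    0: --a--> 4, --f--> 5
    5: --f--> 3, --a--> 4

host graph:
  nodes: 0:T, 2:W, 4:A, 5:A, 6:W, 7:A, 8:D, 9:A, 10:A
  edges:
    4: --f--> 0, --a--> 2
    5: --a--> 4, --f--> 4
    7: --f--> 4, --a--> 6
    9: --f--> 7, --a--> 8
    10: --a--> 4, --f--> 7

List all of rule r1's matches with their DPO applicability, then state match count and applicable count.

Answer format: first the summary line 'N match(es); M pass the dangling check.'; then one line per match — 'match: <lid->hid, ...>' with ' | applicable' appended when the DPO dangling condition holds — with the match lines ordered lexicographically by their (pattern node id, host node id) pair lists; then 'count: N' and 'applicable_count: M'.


1 match(es); 0 pass the dangling check.
match: 0->7, 1->4, 2->0, 3->2, 4->6
count: 1
applicable_count: 0


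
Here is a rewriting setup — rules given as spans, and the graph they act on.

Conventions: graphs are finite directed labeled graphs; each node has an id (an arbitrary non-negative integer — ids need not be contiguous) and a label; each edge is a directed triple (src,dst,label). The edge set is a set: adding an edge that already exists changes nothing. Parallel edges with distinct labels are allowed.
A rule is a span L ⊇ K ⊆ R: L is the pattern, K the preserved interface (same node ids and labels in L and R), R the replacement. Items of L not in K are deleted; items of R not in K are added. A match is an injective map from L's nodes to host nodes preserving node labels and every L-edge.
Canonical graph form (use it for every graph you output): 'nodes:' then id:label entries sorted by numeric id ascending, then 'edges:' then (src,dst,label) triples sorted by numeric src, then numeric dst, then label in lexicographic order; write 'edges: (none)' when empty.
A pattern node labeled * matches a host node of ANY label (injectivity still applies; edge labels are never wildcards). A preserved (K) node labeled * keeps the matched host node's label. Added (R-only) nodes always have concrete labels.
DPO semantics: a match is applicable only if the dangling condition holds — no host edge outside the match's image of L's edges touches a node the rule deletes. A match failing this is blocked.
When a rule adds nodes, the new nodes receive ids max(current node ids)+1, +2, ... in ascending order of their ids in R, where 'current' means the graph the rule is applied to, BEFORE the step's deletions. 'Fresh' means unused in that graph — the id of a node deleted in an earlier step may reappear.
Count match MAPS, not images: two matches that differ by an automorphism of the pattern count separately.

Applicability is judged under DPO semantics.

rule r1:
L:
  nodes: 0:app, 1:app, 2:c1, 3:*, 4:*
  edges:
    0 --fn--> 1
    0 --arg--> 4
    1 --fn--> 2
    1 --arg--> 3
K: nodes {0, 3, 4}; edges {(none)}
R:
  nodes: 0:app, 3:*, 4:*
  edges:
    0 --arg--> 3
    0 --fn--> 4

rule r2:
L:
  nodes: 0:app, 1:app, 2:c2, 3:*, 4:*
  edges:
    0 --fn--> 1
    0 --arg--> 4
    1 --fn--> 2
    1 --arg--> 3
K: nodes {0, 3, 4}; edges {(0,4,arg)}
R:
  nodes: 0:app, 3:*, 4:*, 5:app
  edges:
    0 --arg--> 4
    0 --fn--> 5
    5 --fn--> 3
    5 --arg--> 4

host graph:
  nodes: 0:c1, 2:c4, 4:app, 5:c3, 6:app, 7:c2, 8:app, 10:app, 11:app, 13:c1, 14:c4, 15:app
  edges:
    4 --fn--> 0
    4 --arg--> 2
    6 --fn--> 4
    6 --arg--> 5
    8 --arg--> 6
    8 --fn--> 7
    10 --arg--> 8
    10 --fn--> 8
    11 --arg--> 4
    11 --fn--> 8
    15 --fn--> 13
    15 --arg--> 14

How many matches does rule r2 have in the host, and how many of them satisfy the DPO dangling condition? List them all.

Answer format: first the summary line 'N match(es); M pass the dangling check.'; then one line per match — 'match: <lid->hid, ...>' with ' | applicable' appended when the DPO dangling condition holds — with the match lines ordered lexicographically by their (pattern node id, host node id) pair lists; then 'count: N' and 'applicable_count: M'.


1 match(es); 0 pass the dangling check.
match: 0->11, 1->8, 2->7, 3->6, 4->4
count: 1
applicable_count: 0
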